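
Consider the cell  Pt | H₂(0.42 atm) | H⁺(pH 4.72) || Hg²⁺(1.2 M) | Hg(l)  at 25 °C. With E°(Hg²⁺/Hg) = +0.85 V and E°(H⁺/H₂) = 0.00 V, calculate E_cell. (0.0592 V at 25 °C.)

1.12 V

The Hg²⁺/Hg couple is the cathode, so E°_cell = 0.85 V; n = 2.
[H⁺] = 10^(−4.72) = 1.9 × 10^-5 M, and Q = [H⁺]^2 / ([Hg²⁺]·P(H₂)) = 7.2 × 10^-10.
E = E° − (0.0592/2) log Q = 0.85 − (0.0592/2)(-9.142) = 1.121 V.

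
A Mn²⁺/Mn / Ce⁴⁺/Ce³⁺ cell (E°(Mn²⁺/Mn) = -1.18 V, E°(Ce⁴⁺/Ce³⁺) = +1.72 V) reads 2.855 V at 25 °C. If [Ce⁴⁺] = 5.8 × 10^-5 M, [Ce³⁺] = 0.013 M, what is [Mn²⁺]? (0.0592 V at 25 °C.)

From the Nernst equation, log Q = n(E° − E)/0.0592 = 2(2.90 − 2.855)/0.0592 = 1.520, so Q = 33.1.
With Q = [Mn²⁺]·[Ce³⁺]^2/[Ce⁴⁺]^2 and the known concentrations, [Mn²⁺] in the numerator gives [Mn²⁺] = 6.6 × 10^-4 M.

6.6 × 10^-4 M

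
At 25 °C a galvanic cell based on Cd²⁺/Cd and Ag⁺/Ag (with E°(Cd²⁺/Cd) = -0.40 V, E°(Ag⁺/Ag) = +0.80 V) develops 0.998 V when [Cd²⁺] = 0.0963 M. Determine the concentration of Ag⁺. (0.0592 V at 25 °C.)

From the Nernst equation, log Q = n(E° − E)/0.0592 = 2(1.20 − 0.998)/0.0592 = 6.824, so Q = 6.67 × 10^6.
With Q = [Cd²⁺]/[Ag⁺]^2 and the known concentrations, [Ag⁺]^2 in the denominator gives [Ag⁺] = 1.2 × 10^-4 M.

1.2 × 10^-4 M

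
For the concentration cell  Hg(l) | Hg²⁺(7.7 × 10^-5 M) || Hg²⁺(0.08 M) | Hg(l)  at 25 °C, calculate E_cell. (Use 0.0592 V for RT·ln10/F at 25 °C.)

0.089 V

Both half-cells are Hg²⁺/Hg, so E°_cell = 0. The concentrated side is the cathode; the cell reaction moves Hg²⁺ from high to low concentration with n = 2.
Q = [Hg²⁺]_dilute/[Hg²⁺]_conc = 7.7 × 10^-5/0.08 = 9.62 × 10^-4.
E = 0 − (0.0592/2) log Q = −(0.0592/2)(-3.017) = 0.0893 V.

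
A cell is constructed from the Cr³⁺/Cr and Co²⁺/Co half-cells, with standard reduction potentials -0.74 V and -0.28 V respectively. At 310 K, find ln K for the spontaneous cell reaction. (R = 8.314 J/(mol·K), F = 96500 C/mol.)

E°_cell = -0.28 − (-0.74) = 0.46 V, with n = 6 electrons transferred.
At equilibrium E = 0, so the Nernst equation gives ln K = nFE°/RT = (6)(96500)(0.46)/((8.314)(310)) = 103.34.

ln K = 103.3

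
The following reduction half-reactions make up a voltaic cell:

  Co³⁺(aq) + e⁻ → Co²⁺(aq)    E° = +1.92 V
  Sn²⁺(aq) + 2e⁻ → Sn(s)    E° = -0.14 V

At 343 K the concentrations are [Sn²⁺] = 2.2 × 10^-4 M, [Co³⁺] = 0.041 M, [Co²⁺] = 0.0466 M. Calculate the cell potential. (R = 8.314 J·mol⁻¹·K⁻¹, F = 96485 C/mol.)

The Co³⁺/Co²⁺ couple has the higher reduction potential and acts as the cathode, so E°_cell = +1.92 − (-0.14) = 2.06 V.
Balancing electrons gives n = 2; the reaction quotient is Q = [Sn²⁺]·[Co²⁺]^2/[Co³⁺]^2 = 2.84 × 10^-4.
E = E° − (RT/nF) ln Q = 2.06 − (8.314×343)/(2×96485) × (-8.166) = 2.060 + 0.121 = 2.181 V.

2.18 V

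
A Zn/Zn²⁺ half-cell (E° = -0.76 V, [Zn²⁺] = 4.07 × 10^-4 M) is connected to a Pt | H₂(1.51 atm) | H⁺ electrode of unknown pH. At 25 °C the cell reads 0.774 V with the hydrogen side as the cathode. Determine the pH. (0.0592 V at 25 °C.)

E°_cell = 0.76 V and n = 2.
log Q = n(E° − E)/0.0592 = 2×(0.76 − 0.774)/0.0592 = -0.473.
With Q = [Zn²⁺]·P(H₂) / [H⁺]^2, solving for [H⁺] gives log[H⁺] = -1.369, so pH = 1.37.

pH = 1.37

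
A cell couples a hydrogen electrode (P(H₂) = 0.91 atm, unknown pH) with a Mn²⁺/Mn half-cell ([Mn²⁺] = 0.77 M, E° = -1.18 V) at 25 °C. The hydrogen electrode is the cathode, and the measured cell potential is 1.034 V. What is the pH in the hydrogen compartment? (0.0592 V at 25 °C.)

E°_cell = 1.18 V and n = 2.
log Q = n(E° − E)/0.0592 = 2×(1.18 − 1.034)/0.0592 = 4.932.
With Q = [Mn²⁺]·P(H₂) / [H⁺]^2, solving for [H⁺] gives log[H⁺] = -2.543, so pH = 2.54.

pH = 2.54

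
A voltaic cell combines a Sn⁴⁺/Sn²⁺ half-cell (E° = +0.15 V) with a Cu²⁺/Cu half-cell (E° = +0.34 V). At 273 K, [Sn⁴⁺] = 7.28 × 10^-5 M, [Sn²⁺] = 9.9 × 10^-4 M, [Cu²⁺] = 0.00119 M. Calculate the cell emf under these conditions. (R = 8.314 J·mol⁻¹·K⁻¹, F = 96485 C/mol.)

The Cu²⁺/Cu couple has the higher reduction potential and acts as the cathode, so E°_cell = +0.34 − (+0.15) = 0.19 V.
Balancing electrons gives n = 2; the reaction quotient is Q = [Sn⁴⁺]/([Sn²⁺]·[Cu²⁺]) = 61.8.
E = E° − (RT/nF) ln Q = 0.19 − (8.314×273)/(2×96485) × (4.124) = 0.190 − 0.049 = 0.141 V.

0.141 V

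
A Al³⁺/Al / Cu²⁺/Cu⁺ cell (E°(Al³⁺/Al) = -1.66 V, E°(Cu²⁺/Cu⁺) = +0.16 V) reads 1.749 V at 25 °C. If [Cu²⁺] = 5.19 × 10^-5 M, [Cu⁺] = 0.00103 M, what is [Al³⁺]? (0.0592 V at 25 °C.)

0.51 M

From the Nernst equation, log Q = n(E° − E)/0.0592 = 3(1.82 − 1.749)/0.0592 = 3.598, so Q = 3960.
With Q = [Al³⁺]·[Cu⁺]^3/[Cu²⁺]^3 and the known concentrations, [Al³⁺] in the numerator gives [Al³⁺] = 0.51 M.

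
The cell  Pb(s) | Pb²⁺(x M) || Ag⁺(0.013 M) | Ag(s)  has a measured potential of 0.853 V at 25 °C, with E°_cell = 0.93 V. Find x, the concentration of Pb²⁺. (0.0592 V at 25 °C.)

0.067 M

From the Nernst equation, log Q = n(E° − E)/0.0592 = 2(0.93 − 0.853)/0.0592 = 2.601, so Q = 399.
With Q = [Pb²⁺]/[Ag⁺]^2 and the known concentrations, [Pb²⁺] in the numerator gives [Pb²⁺] = 0.067 M.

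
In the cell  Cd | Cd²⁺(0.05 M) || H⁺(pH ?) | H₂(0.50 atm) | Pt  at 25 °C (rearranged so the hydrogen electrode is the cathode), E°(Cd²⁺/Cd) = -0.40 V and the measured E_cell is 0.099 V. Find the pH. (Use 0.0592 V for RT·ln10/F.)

E°_cell = 0.40 V and n = 2.
log Q = n(E° − E)/0.0592 = 2×(0.40 − 0.099)/0.0592 = 10.169.
With Q = [Cd²⁺]·P(H₂) / [H⁺]^2, solving for [H⁺] gives log[H⁺] = -5.885, so pH = 5.89.

pH = 5.89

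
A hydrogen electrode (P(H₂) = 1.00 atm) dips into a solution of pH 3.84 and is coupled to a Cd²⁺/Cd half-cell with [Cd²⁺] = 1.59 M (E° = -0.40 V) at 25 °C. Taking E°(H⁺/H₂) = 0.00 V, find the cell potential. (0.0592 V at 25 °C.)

The hydrogen couple is the cathode, so E°_cell = 0.40 V; n = 2.
[H⁺] = 10^(−3.84) = 1.4 × 10^-4 M, and Q = [Cd²⁺]·P(H₂) / [H⁺]^2 = 7.61 × 10^7.
E = E° − (0.0592/2) log Q = 0.40 − (0.0592/2)(7.881) = 0.167 V.

0.17 V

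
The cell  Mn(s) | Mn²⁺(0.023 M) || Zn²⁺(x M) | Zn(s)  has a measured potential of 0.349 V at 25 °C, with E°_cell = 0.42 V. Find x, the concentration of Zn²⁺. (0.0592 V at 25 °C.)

From the Nernst equation, log Q = n(E° − E)/0.0592 = 2(0.42 − 0.349)/0.0592 = 2.399, so Q = 250.
With Q = [Mn²⁺]/[Zn²⁺] and the known concentrations, [Zn²⁺] in the denominator gives [Zn²⁺] = 9.2 × 10^-5 M.

9.2 × 10^-5 M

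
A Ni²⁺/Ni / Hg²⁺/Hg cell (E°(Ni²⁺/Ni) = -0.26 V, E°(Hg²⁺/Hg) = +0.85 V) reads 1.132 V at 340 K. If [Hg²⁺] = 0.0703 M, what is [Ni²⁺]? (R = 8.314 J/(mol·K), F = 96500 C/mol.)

0.016 M

From the Nernst equation, ln Q = nF(E° − E)/RT = 2×96500×(1.11 − 1.132)/(8.314×340) = -1.502, so Q = 0.223.
With Q = [Ni²⁺]/[Hg²⁺] and the known concentrations, [Ni²⁺] in the numerator gives [Ni²⁺] = 0.016 M.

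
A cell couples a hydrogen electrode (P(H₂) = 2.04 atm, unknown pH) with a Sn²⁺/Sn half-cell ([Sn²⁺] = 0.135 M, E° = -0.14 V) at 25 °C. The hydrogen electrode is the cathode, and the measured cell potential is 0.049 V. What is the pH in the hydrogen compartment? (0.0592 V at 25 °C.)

pH = 1.82

E°_cell = 0.14 V and n = 2.
log Q = n(E° − E)/0.0592 = 2×(0.14 − 0.049)/0.0592 = 3.074.
With Q = [Sn²⁺]·P(H₂) / [H⁺]^2, solving for [H⁺] gives log[H⁺] = -1.817, so pH = 1.82.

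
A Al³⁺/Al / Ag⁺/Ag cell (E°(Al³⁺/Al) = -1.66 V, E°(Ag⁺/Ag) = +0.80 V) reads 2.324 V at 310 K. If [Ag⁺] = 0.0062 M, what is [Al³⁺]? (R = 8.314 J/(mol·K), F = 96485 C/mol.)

From the Nernst equation, ln Q = nF(E° − E)/RT = 3×96485×(2.46 − 2.324)/(8.314×310) = 15.274, so Q = 4.3 × 10^6.
With Q = [Al³⁺]/[Ag⁺]^3 and the known concentrations, [Al³⁺] in the numerator gives [Al³⁺] = 1.0 M.

1.0 M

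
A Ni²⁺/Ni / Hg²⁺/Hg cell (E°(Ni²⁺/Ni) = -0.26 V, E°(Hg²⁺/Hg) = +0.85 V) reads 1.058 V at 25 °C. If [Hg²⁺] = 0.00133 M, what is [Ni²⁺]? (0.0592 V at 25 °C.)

From the Nernst equation, log Q = n(E° − E)/0.0592 = 2(1.11 − 1.058)/0.0592 = 1.757, so Q = 57.1.
With Q = [Ni²⁺]/[Hg²⁺] and the known concentrations, [Ni²⁺] in the numerator gives [Ni²⁺] = 0.076 M.

0.076 M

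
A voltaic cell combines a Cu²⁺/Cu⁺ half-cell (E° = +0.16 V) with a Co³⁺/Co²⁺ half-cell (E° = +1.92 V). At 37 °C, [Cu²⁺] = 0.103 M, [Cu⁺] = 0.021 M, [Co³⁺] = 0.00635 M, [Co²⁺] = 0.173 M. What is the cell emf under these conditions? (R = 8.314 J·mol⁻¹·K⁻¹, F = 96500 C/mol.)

The Co³⁺/Co²⁺ couple has the higher reduction potential and acts as the cathode, so E°_cell = +1.92 − (+0.16) = 1.76 V.
Balancing electrons gives n = 1; the reaction quotient is Q = [Cu²⁺]·[Co²⁺]/([Cu⁺]·[Co³⁺]) = 134.
E = E° − (RT/nF) ln Q = 1.76 − (8.314×310)/(1×96500) × (4.895) = 1.760 − 0.131 = 1.629 V.

1.63 V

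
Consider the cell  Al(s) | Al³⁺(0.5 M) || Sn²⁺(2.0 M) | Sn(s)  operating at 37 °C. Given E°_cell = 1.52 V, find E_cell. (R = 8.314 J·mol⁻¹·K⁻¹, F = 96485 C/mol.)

Balancing electrons gives n = 6; the reaction quotient is Q = [Al³⁺]^2/[Sn²⁺]^3 = 0.0312.
E = E° − (RT/nF) ln Q = 1.52 − (8.314×310)/(6×96485) × (-3.466) = 1.520 + 0.015 = 1.535 V.

1.54 V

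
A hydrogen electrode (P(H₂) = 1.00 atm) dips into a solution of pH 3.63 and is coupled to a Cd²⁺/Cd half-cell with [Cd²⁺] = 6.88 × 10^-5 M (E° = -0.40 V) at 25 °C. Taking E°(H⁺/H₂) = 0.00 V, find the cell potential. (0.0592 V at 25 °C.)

0.31 V

The hydrogen couple is the cathode, so E°_cell = 0.40 V; n = 2.
[H⁺] = 10^(−3.63) = 2.3 × 10^-4 M, and Q = [Cd²⁺]·P(H₂) / [H⁺]^2 = 1250.
E = E° − (0.0592/2) log Q = 0.40 − (0.0592/2)(3.098) = 0.308 V.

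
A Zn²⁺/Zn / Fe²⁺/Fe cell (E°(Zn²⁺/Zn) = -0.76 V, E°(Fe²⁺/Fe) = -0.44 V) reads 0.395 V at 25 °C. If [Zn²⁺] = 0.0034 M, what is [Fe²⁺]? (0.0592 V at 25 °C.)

1.2 M

From the Nernst equation, log Q = n(E° − E)/0.0592 = 2(0.32 − 0.395)/0.0592 = -2.534, so Q = 0.00293.
With Q = [Zn²⁺]/[Fe²⁺] and the known concentrations, [Fe²⁺] in the denominator gives [Fe²⁺] = 1.2 M.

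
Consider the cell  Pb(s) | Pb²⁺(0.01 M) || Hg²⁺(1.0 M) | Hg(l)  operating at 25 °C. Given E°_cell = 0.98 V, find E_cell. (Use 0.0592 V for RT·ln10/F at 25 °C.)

Balancing electrons gives n = 2; the reaction quotient is Q = [Pb²⁺]/[Hg²⁺] = 0.0100.
At 25 °C, E = E° − (0.0592/n) log Q = 0.98 − (0.0592/2)(-2.000) = 0.980 + 0.059 = 1.039 V.

1.04 V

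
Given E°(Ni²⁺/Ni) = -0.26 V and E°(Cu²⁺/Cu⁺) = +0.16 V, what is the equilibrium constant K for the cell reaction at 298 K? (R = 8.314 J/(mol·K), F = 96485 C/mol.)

1.6 × 10^14

E°_cell = +0.16 − (-0.26) = 0.42 V, with n = 2 electrons transferred.
At equilibrium E = 0, so the Nernst equation gives ln K = nFE°/RT = (2)(96485)(0.42)/((8.314)(298)) = 32.71.
K = e^32.71 = 1.6 × 10^14.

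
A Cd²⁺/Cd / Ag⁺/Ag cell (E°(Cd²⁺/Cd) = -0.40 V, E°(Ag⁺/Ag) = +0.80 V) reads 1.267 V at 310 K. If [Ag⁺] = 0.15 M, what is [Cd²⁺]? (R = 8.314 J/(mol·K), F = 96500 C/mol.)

1.5 × 10^-4 M

From the Nernst equation, ln Q = nF(E° − E)/RT = 2×96500×(1.20 − 1.267)/(8.314×310) = -5.017, so Q = 0.00662.
With Q = [Cd²⁺]/[Ag⁺]^2 and the known concentrations, [Cd²⁺] in the numerator gives [Cd²⁺] = 1.5 × 10^-4 M.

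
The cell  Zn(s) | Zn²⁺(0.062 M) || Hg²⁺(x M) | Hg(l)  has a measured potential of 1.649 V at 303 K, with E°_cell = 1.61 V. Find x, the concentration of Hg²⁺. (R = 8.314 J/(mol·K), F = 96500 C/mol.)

From the Nernst equation, ln Q = nF(E° − E)/RT = 2×96500×(1.61 − 1.649)/(8.314×303) = -2.988, so Q = 0.0504.
With Q = [Zn²⁺]/[Hg²⁺] and the known concentrations, [Hg²⁺] in the denominator gives [Hg²⁺] = 1.2 M.

1.2 M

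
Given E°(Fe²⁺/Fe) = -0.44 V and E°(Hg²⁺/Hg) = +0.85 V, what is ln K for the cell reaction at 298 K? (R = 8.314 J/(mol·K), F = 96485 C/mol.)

ln K = 100.5

E°_cell = +0.85 − (-0.44) = 1.29 V, with n = 2 electrons transferred.
At equilibrium E = 0, so the Nernst equation gives ln K = nFE°/RT = (2)(96485)(1.29)/((8.314)(298)) = 100.47.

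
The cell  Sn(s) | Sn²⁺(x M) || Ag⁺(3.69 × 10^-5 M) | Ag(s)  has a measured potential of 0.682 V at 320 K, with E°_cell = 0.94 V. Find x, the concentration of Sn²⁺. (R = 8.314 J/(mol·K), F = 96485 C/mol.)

0.18 M

From the Nernst equation, ln Q = nF(E° − E)/RT = 2×96485×(0.94 − 0.682)/(8.314×320) = 18.713, so Q = 1.34 × 10^8.
With Q = [Sn²⁺]/[Ag⁺]^2 and the known concentrations, [Sn²⁺] in the numerator gives [Sn²⁺] = 0.18 M.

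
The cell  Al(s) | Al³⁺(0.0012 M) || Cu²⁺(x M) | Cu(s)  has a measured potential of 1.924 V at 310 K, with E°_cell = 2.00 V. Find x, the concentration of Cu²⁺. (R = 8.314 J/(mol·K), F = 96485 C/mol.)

From the Nernst equation, ln Q = nF(E° − E)/RT = 6×96485×(2.00 − 1.924)/(8.314×310) = 17.071, so Q = 2.59 × 10^7.
With Q = [Al³⁺]^2/[Cu²⁺]^3 and the known concentrations, [Cu²⁺]^3 in the denominator gives [Cu²⁺] = 3.8 × 10^-5 M.

3.8 × 10^-5 M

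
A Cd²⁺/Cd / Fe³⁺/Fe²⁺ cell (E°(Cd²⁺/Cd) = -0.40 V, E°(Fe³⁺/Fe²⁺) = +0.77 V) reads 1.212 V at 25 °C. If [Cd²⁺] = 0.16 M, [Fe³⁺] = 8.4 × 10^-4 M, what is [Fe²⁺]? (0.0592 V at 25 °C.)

4.1 × 10^-4 M

From the Nernst equation, log Q = n(E° − E)/0.0592 = 2(1.17 − 1.212)/0.0592 = -1.419, so Q = 0.0381.
With Q = [Cd²⁺]·[Fe²⁺]^2/[Fe³⁺]^2 and the known concentrations, [Fe²⁺]^2 in the numerator gives [Fe²⁺] = 4.1 × 10^-4 M.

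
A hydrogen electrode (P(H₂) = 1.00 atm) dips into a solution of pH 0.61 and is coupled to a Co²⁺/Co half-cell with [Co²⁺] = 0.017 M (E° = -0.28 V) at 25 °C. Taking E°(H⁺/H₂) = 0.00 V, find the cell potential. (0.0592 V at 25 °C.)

0.30 V

The hydrogen couple is the cathode, so E°_cell = 0.28 V; n = 2.
[H⁺] = 10^(−0.61) = 0.25 M, and Q = [Co²⁺]·P(H₂) / [H⁺]^2 = 0.282.
E = E° − (0.0592/2) log Q = 0.28 − (0.0592/2)(-0.550) = 0.296 V.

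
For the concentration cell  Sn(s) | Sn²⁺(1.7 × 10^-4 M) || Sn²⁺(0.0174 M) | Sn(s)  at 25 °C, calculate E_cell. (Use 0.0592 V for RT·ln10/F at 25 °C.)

Both half-cells are Sn²⁺/Sn, so E°_cell = 0. The concentrated side is the cathode; the cell reaction moves Sn²⁺ from high to low concentration with n = 2.
Q = [Sn²⁺]_dilute/[Sn²⁺]_conc = 1.7 × 10^-4/0.0174 = 0.00977.
E = 0 − (0.0592/2) log Q = −(0.0592/2)(-2.010) = 0.0595 V.

0.059 V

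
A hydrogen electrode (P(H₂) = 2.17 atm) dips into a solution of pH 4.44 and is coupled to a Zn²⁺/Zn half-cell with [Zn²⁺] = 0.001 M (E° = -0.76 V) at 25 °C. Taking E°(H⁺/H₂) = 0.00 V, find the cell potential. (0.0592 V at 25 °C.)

The hydrogen couple is the cathode, so E°_cell = 0.76 V; n = 2.
[H⁺] = 10^(−4.44) = 3.6 × 10^-5 M, and Q = [Zn²⁺]·P(H₂) / [H⁺]^2 = 1.65 × 10^6.
E = E° − (0.0592/2) log Q = 0.76 − (0.0592/2)(6.216) = 0.576 V.

0.58 V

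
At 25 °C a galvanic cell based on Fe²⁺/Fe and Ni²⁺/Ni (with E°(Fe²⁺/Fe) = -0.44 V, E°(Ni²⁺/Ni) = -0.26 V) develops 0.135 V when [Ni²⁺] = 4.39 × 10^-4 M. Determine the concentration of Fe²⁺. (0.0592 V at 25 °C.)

From the Nernst equation, log Q = n(E° − E)/0.0592 = 2(0.18 − 0.135)/0.0592 = 1.520, so Q = 33.1.
With Q = [Fe²⁺]/[Ni²⁺] and the known concentrations, [Fe²⁺] in the numerator gives [Fe²⁺] = 0.015 M.

0.015 M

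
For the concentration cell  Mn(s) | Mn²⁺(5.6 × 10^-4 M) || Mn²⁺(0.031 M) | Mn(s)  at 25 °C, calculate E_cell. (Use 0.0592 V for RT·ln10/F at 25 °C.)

0.052 V

Both half-cells are Mn²⁺/Mn, so E°_cell = 0. The concentrated side is the cathode; the cell reaction moves Mn²⁺ from high to low concentration with n = 2.
Q = [Mn²⁺]_dilute/[Mn²⁺]_conc = 5.6 × 10^-4/0.031 = 0.0181.
E = 0 − (0.0592/2) log Q = −(0.0592/2)(-1.743) = 0.0516 V.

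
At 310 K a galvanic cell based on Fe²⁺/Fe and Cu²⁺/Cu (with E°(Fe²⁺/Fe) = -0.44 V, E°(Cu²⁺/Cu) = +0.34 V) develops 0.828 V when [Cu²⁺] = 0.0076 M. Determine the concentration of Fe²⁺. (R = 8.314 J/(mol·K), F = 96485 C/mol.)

2.1 × 10^-4 M

From the Nernst equation, ln Q = nF(E° − E)/RT = 2×96485×(0.78 − 0.828)/(8.314×310) = -3.594, so Q = 0.0275.
With Q = [Fe²⁺]/[Cu²⁺] and the known concentrations, [Fe²⁺] in the numerator gives [Fe²⁺] = 2.1 × 10^-4 M.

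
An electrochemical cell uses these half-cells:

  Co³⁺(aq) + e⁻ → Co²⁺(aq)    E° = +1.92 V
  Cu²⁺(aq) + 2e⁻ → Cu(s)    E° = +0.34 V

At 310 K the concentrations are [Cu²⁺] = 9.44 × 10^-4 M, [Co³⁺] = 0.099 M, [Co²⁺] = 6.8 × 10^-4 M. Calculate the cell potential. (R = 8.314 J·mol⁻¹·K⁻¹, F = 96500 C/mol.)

1.81 V

The Co³⁺/Co²⁺ couple has the higher reduction potential and acts as the cathode, so E°_cell = +1.92 − (+0.34) = 1.58 V.
Balancing electrons gives n = 2; the reaction quotient is Q = [Cu²⁺]·[Co²⁺]^2/[Co³⁺]^2 = 4.45 × 10^-8.
E = E° − (RT/nF) ln Q = 1.58 − (8.314×310)/(2×96500) × (-16.927) = 1.580 + 0.226 = 1.806 V.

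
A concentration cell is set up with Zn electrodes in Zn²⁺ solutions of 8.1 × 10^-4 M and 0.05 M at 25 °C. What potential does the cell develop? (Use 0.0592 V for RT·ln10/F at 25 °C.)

0.053 V

Both half-cells are Zn²⁺/Zn, so E°_cell = 0. The concentrated side is the cathode; the cell reaction moves Zn²⁺ from high to low concentration with n = 2.
Q = [Zn²⁺]_dilute/[Zn²⁺]_conc = 8.1 × 10^-4/0.05 = 0.0162.
E = 0 − (0.0592/2) log Q = −(0.0592/2)(-1.790) = 0.0530 V.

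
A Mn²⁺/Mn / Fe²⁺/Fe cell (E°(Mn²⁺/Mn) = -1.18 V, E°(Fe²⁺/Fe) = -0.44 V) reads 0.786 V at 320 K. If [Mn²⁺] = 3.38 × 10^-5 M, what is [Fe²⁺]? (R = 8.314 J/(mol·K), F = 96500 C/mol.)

From the Nernst equation, ln Q = nF(E° − E)/RT = 2×96500×(0.74 − 0.786)/(8.314×320) = -3.337, so Q = 0.0355.
With Q = [Mn²⁺]/[Fe²⁺] and the known concentrations, [Fe²⁺] in the denominator gives [Fe²⁺] = 9.5 × 10^-4 M.

9.5 × 10^-4 M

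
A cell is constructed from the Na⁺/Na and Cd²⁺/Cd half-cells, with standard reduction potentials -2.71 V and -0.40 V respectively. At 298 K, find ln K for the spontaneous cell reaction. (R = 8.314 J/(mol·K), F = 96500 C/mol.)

ln K = 179.9

E°_cell = -0.40 − (-2.71) = 2.31 V, with n = 2 electrons transferred.
At equilibrium E = 0, so the Nernst equation gives ln K = nFE°/RT = (2)(96500)(2.31)/((8.314)(298)) = 179.95.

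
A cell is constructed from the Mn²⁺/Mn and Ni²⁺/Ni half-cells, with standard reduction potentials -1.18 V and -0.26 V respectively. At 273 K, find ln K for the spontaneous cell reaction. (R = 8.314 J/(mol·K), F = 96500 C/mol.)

ln K = 78.2

E°_cell = -0.26 − (-1.18) = 0.92 V, with n = 2 electrons transferred.
At equilibrium E = 0, so the Nernst equation gives ln K = nFE°/RT = (2)(96500)(0.92)/((8.314)(273)) = 78.23.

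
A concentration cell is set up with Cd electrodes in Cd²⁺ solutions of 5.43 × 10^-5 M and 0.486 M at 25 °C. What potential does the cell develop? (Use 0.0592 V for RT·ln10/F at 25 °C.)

Both half-cells are Cd²⁺/Cd, so E°_cell = 0. The concentrated side is the cathode; the cell reaction moves Cd²⁺ from high to low concentration with n = 2.
Q = [Cd²⁺]_dilute/[Cd²⁺]_conc = 5.43 × 10^-5/0.486 = 1.12 × 10^-4.
E = 0 − (0.0592/2) log Q = −(0.0592/2)(-3.952) = 0.1170 V.

0.12 V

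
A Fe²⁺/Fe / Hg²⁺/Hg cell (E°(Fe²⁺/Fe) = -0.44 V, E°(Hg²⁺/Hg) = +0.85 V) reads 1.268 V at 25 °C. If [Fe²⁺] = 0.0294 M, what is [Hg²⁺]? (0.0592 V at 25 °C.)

0.0053 M

From the Nernst equation, log Q = n(E° − E)/0.0592 = 2(1.29 − 1.268)/0.0592 = 0.743, so Q = 5.54.
With Q = [Fe²⁺]/[Hg²⁺] and the known concentrations, [Hg²⁺] in the denominator gives [Hg²⁺] = 0.0053 M.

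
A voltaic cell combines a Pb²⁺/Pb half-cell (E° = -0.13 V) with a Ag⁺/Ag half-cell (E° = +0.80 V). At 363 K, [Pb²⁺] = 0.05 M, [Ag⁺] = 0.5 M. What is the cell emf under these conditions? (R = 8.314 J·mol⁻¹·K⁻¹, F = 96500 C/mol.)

The Ag⁺/Ag couple has the higher reduction potential and acts as the cathode, so E°_cell = +0.80 − (-0.13) = 0.93 V.
Balancing electrons gives n = 2; the reaction quotient is Q = [Pb²⁺]/[Ag⁺]^2 = 0.200.
E = E° − (RT/nF) ln Q = 0.93 − (8.314×363)/(2×96500) × (-1.609) = 0.930 + 0.025 = 0.955 V.

0.955 V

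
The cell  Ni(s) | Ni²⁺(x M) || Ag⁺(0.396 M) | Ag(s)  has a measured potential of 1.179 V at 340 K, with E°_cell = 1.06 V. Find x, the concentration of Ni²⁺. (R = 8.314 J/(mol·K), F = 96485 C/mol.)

From the Nernst equation, ln Q = nF(E° − E)/RT = 2×96485×(1.06 − 1.179)/(8.314×340) = -8.124, so Q = 2.96 × 10^-4.
With Q = [Ni²⁺]/[Ag⁺]^2 and the known concentrations, [Ni²⁺] in the numerator gives [Ni²⁺] = 4.6 × 10^-5 M.

4.6 × 10^-5 M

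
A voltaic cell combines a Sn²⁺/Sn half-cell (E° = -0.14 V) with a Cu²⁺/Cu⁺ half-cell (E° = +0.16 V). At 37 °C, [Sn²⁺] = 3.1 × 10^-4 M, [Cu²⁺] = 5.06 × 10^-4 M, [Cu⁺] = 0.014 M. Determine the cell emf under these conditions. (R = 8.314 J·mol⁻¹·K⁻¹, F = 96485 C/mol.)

The Cu²⁺/Cu⁺ couple has the higher reduction potential and acts as the cathode, so E°_cell = +0.16 − (-0.14) = 0.30 V.
Balancing electrons gives n = 2; the reaction quotient is Q = [Sn²⁺]·[Cu⁺]^2/[Cu²⁺]^2 = 0.237.
E = E° − (RT/nF) ln Q = 0.30 − (8.314×310)/(2×96485) × (-1.438) = 0.300 + 0.019 = 0.319 V.

0.319 V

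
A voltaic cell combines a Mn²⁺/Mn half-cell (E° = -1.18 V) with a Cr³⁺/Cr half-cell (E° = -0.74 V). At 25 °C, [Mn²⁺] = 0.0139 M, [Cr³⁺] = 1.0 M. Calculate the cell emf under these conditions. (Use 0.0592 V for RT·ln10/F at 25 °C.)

0.495 V

The Cr³⁺/Cr couple has the higher reduction potential and acts as the cathode, so E°_cell = -0.74 − (-1.18) = 0.44 V.
Balancing electrons gives n = 6; the reaction quotient is Q = [Mn²⁺]^3/[Cr³⁺]^2 = 2.69 × 10^-6.
At 25 °C, E = E° − (0.0592/n) log Q = 0.44 − (0.0592/6)(-5.571) = 0.440 + 0.055 = 0.495 V.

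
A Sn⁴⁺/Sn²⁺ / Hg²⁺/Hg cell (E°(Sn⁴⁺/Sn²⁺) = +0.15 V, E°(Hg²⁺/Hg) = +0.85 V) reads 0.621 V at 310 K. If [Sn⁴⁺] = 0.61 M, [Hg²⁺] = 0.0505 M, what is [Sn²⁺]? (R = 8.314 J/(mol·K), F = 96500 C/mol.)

From the Nernst equation, ln Q = nF(E° − E)/RT = 2×96500×(0.70 − 0.621)/(8.314×310) = 5.916, so Q = 371.
With Q = [Sn⁴⁺]/([Sn²⁺]·[Hg²⁺]) and the known concentrations, [Sn²⁺] in the denominator gives [Sn²⁺] = 0.033 M.

0.033 M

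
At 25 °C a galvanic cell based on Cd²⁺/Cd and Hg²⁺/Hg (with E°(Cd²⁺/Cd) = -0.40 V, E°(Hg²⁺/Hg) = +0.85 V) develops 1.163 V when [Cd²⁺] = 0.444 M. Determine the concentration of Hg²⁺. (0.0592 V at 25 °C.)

5.1 × 10^-4 M

From the Nernst equation, log Q = n(E° − E)/0.0592 = 2(1.25 − 1.163)/0.0592 = 2.939, so Q = 869.
With Q = [Cd²⁺]/[Hg²⁺] and the known concentrations, [Hg²⁺] in the denominator gives [Hg²⁺] = 5.1 × 10^-4 M.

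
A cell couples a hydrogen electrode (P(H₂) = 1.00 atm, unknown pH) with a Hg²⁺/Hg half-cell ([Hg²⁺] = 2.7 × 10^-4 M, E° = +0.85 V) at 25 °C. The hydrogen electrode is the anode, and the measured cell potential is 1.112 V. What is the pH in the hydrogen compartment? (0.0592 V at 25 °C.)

E°_cell = 0.85 V and n = 2.
log Q = n(E° − E)/0.0592 = 2×(0.85 − 1.112)/0.0592 = -8.851.
With Q = [H⁺]^2 / ([Hg²⁺]·P(H₂)), solving for [H⁺] gives log[H⁺] = -6.210, so pH = 6.21.

pH = 6.21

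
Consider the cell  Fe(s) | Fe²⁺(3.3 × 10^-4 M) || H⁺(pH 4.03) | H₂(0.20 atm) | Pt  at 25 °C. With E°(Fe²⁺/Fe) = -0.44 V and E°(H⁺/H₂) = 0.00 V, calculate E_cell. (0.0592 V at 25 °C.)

The hydrogen couple is the cathode, so E°_cell = 0.44 V; n = 2.
[H⁺] = 10^(−4.03) = 9.3 × 10^-5 M, and Q = [Fe²⁺]·P(H₂) / [H⁺]^2 = 7580.
E = E° − (0.0592/2) log Q = 0.44 − (0.0592/2)(3.880) = 0.325 V.

0.33 V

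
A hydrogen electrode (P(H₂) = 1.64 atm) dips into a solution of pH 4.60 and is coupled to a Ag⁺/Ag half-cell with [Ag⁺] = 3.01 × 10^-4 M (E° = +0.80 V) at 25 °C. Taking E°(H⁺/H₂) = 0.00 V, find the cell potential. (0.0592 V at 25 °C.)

0.87 V

The Ag⁺/Ag couple is the cathode, so E°_cell = 0.80 V; n = 2.
[H⁺] = 10^(−4.60) = 2.5 × 10^-5 M, and Q = [H⁺]^2 / ([Ag⁺]^2·P(H₂)) = 0.00425.
E = E° − (0.0592/2) log Q = 0.80 − (0.0592/2)(-2.372) = 0.870 V.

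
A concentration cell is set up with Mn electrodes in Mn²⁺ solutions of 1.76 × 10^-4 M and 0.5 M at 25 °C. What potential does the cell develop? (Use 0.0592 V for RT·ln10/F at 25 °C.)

0.10 V

Both half-cells are Mn²⁺/Mn, so E°_cell = 0. The concentrated side is the cathode; the cell reaction moves Mn²⁺ from high to low concentration with n = 2.
Q = [Mn²⁺]_dilute/[Mn²⁺]_conc = 1.76 × 10^-4/0.5 = 3.52 × 10^-4.
E = 0 − (0.0592/2) log Q = −(0.0592/2)(-3.453) = 0.1022 V.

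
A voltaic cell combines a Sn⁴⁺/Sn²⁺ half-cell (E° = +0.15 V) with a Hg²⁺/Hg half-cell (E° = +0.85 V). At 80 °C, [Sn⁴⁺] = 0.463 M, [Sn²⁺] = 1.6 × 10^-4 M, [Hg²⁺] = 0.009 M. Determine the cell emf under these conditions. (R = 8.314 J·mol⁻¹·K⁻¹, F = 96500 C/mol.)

0.507 V

The Hg²⁺/Hg couple has the higher reduction potential and acts as the cathode, so E°_cell = +0.85 − (+0.15) = 0.70 V.
Balancing electrons gives n = 2; the reaction quotient is Q = [Sn⁴⁺]/([Sn²⁺]·[Hg²⁺]) = 3.22 × 10^5.
E = E° − (RT/nF) ln Q = 0.70 − (8.314×353)/(2×96500) × (12.681) = 0.700 − 0.193 = 0.507 V.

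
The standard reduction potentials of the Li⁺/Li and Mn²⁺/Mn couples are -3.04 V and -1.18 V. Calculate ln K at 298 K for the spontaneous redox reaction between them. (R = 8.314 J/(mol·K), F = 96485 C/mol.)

ln K = 144.9

E°_cell = -1.18 − (-3.04) = 1.86 V, with n = 2 electrons transferred.
At equilibrium E = 0, so the Nernst equation gives ln K = nFE°/RT = (2)(96485)(1.86)/((8.314)(298)) = 144.87.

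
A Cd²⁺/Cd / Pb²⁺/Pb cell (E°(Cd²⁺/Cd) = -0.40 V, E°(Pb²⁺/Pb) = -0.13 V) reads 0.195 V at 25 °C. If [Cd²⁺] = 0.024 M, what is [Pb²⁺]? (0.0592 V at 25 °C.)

From the Nernst equation, log Q = n(E° − E)/0.0592 = 2(0.27 − 0.195)/0.0592 = 2.534, so Q = 342.
With Q = [Cd²⁺]/[Pb²⁺] and the known concentrations, [Pb²⁺] in the denominator gives [Pb²⁺] = 7 × 10^-5 M.

7 × 10^-5 M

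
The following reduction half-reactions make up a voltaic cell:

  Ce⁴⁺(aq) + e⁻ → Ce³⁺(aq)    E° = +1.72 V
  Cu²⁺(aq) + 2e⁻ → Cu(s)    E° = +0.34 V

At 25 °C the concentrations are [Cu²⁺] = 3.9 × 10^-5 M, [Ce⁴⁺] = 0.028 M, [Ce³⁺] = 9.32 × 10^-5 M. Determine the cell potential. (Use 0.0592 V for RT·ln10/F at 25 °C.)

1.66 V

The Ce⁴⁺/Ce³⁺ couple has the higher reduction potential and acts as the cathode, so E°_cell = +1.72 − (+0.34) = 1.38 V.
Balancing electrons gives n = 2; the reaction quotient is Q = [Cu²⁺]·[Ce³⁺]^2/[Ce⁴⁺]^2 = 4.32 × 10^-10.
At 25 °C, E = E° − (0.0592/n) log Q = 1.38 − (0.0592/2)(-9.364) = 1.380 + 0.277 = 1.657 V.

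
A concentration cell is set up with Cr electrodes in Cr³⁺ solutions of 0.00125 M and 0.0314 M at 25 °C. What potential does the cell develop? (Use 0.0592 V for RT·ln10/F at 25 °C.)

Both half-cells are Cr³⁺/Cr, so E°_cell = 0. The concentrated side is the cathode; the cell reaction moves Cr³⁺ from high to low concentration with n = 3.
Q = [Cr³⁺]_dilute/[Cr³⁺]_conc = 0.00125/0.0314 = 0.0398.
E = 0 − (0.0592/3) log Q = −(0.0592/3)(-1.400) = 0.0276 V.

0.028 V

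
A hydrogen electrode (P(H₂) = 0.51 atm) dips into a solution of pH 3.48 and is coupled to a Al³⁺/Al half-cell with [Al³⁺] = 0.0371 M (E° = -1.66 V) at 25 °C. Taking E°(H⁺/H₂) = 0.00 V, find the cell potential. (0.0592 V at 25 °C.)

The hydrogen couple is the cathode, so E°_cell = 1.66 V; n = 6.
[H⁺] = 10^(−3.48) = 3.3 × 10^-4 M, and Q = [Al³⁺]^2·P(H₂)^3 / [H⁺]^6 = 1.39 × 10^17.
E = E° − (0.0592/6) log Q = 1.66 − (0.0592/6)(17.141) = 1.491 V.

1.49 V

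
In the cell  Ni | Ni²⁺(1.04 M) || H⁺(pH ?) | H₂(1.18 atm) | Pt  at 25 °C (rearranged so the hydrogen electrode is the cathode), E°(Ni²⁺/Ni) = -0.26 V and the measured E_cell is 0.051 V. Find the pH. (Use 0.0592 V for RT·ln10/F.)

E°_cell = 0.26 V and n = 2.
log Q = n(E° − E)/0.0592 = 2×(0.26 − 0.051)/0.0592 = 7.061.
With Q = [Ni²⁺]·P(H₂) / [H⁺]^2, solving for [H⁺] gives log[H⁺] = -3.486, so pH = 3.49.

pH = 3.49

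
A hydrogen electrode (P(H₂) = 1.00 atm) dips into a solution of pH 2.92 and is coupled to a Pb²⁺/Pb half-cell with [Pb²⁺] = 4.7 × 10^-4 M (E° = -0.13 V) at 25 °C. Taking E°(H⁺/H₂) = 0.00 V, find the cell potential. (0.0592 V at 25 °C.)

The hydrogen couple is the cathode, so E°_cell = 0.13 V; n = 2.
[H⁺] = 10^(−2.92) = 0.0012 M, and Q = [Pb²⁺]·P(H₂) / [H⁺]^2 = 325.
E = E° − (0.0592/2) log Q = 0.13 − (0.0592/2)(2.512) = 0.056 V.

0.056 V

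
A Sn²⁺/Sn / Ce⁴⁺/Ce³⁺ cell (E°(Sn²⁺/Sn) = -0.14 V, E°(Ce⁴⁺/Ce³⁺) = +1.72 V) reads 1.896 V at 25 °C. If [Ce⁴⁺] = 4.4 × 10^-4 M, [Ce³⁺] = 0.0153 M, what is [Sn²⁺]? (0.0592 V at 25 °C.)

From the Nernst equation, log Q = n(E° − E)/0.0592 = 2(1.86 − 1.896)/0.0592 = -1.216, so Q = 0.0608.
With Q = [Sn²⁺]·[Ce³⁺]^2/[Ce⁴⁺]^2 and the known concentrations, [Sn²⁺] in the numerator gives [Sn²⁺] = 5 × 10^-5 M.

5 × 10^-5 M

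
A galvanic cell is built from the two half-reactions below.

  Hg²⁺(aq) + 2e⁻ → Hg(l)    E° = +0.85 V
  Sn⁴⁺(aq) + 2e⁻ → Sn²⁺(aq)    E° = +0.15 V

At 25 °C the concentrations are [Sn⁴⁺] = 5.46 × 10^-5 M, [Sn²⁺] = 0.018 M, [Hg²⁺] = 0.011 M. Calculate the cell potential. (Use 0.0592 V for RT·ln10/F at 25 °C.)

0.717 V

The Hg²⁺/Hg couple has the higher reduction potential and acts as the cathode, so E°_cell = +0.85 − (+0.15) = 0.70 V.
Balancing electrons gives n = 2; the reaction quotient is Q = [Sn⁴⁺]/([Sn²⁺]·[Hg²⁺]) = 0.276.
At 25 °C, E = E° − (0.0592/n) log Q = 0.70 − (0.0592/2)(-0.559) = 0.700 + 0.017 = 0.717 V.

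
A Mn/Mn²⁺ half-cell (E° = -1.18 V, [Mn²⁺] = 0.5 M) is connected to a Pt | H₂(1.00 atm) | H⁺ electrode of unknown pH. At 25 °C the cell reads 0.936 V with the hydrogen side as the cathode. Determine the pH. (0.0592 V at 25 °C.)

E°_cell = 1.18 V and n = 2.
log Q = n(E° − E)/0.0592 = 2×(1.18 − 0.936)/0.0592 = 8.243.
With Q = [Mn²⁺]·P(H₂) / [H⁺]^2, solving for [H⁺] gives log[H⁺] = -4.272, so pH = 4.27.

pH = 4.27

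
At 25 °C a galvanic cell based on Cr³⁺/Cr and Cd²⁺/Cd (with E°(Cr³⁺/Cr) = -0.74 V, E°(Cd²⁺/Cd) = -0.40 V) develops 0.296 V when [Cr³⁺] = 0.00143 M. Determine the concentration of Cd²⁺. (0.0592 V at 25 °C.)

From the Nernst equation, log Q = n(E° − E)/0.0592 = 6(0.34 − 0.296)/0.0592 = 4.459, so Q = 2.88 × 10^4.
With Q = [Cr³⁺]^2/[Cd²⁺]^3 and the known concentrations, [Cd²⁺]^3 in the denominator gives [Cd²⁺] = 4.1 × 10^-4 M.

4.1 × 10^-4 M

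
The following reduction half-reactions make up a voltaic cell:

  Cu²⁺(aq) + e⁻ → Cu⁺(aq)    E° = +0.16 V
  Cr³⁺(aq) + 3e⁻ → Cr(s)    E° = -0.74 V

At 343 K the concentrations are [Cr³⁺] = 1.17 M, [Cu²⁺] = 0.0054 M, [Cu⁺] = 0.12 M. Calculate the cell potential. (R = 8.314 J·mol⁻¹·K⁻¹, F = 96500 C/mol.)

The Cu²⁺/Cu⁺ couple has the higher reduction potential and acts as the cathode, so E°_cell = +0.16 − (-0.74) = 0.90 V.
Balancing electrons gives n = 3; the reaction quotient is Q = [Cr³⁺]·[Cu⁺]^3/[Cu²⁺]^3 = 1.28 × 10^4.
E = E° − (RT/nF) ln Q = 0.90 − (8.314×343)/(3×96500) × (9.460) = 0.900 − 0.093 = 0.807 V.

0.807 V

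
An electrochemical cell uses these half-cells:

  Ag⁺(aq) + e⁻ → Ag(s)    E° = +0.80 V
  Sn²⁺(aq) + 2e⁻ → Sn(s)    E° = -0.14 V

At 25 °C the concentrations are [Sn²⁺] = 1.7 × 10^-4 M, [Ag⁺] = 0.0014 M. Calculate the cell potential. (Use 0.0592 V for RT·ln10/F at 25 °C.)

The Ag⁺/Ag couple has the higher reduction potential and acts as the cathode, so E°_cell = +0.80 − (-0.14) = 0.94 V.
Balancing electrons gives n = 2; the reaction quotient is Q = [Sn²⁺]/[Ag⁺]^2 = 86.7.
At 25 °C, E = E° − (0.0592/n) log Q = 0.94 − (0.0592/2)(1.938) = 0.940 − 0.057 = 0.883 V.

0.883 V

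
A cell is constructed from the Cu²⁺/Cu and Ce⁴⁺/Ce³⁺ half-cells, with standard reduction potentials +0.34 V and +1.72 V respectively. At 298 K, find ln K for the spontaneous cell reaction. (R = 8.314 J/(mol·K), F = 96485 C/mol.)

ln K = 107.5

E°_cell = +1.72 − (+0.34) = 1.38 V, with n = 2 electrons transferred.
At equilibrium E = 0, so the Nernst equation gives ln K = nFE°/RT = (2)(96485)(1.38)/((8.314)(298)) = 107.48.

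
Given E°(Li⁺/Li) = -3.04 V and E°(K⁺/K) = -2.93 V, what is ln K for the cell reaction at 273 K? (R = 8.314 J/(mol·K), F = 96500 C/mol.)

ln K = 4.7

E°_cell = -2.93 − (-3.04) = 0.11 V, with n = 1 electron transferred.
At equilibrium E = 0, so the Nernst equation gives ln K = nFE°/RT = (1)(96500)(0.11)/((8.314)(273)) = 4.68.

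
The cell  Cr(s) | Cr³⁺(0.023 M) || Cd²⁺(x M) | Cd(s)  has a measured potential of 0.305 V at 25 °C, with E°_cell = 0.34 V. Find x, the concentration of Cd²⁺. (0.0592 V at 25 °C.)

From the Nernst equation, log Q = n(E° − E)/0.0592 = 6(0.34 − 0.305)/0.0592 = 3.547, so Q = 3530.
With Q = [Cr³⁺]^2/[Cd²⁺]^3 and the known concentrations, [Cd²⁺]^3 in the denominator gives [Cd²⁺] = 0.0053 M.

0.0053 M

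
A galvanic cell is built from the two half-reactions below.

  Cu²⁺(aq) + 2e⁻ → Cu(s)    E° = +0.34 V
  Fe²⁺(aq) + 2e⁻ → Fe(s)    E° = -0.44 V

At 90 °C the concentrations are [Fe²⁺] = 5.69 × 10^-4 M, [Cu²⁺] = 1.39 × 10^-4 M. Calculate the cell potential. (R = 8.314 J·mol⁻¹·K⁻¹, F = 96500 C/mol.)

The Cu²⁺/Cu couple has the higher reduction potential and acts as the cathode, so E°_cell = +0.34 − (-0.44) = 0.78 V.
Balancing electrons gives n = 2; the reaction quotient is Q = [Fe²⁺]/[Cu²⁺] = 4.09.
E = E° − (RT/nF) ln Q = 0.78 − (8.314×363)/(2×96500) × (1.409) = 0.780 − 0.022 = 0.758 V.

0.758 V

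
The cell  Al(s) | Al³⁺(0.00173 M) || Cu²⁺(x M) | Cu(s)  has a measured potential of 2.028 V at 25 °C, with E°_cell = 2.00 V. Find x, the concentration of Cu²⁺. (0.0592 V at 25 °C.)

From the Nernst equation, log Q = n(E° − E)/0.0592 = 6(2.00 − 2.028)/0.0592 = -2.838, so Q = 0.00145.
With Q = [Al³⁺]^2/[Cu²⁺]^3 and the known concentrations, [Cu²⁺]^3 in the denominator gives [Cu²⁺] = 0.13 M.

0.13 M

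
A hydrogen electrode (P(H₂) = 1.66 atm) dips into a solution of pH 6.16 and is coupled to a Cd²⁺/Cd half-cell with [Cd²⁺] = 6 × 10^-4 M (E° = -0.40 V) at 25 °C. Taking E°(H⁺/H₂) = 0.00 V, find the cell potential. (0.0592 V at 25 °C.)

0.12 V

The hydrogen couple is the cathode, so E°_cell = 0.40 V; n = 2.
[H⁺] = 10^(−6.16) = 6.9 × 10^-7 M, and Q = [Cd²⁺]·P(H₂) / [H⁺]^2 = 2.08 × 10^9.
E = E° − (0.0592/2) log Q = 0.40 − (0.0592/2)(9.318) = 0.124 V.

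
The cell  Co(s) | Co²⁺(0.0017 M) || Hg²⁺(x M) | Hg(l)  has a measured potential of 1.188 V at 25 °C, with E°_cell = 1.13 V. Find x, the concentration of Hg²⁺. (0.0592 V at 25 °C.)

0.15 M

From the Nernst equation, log Q = n(E° − E)/0.0592 = 2(1.13 − 1.188)/0.0592 = -1.959, so Q = 0.0110.
With Q = [Co²⁺]/[Hg²⁺] and the known concentrations, [Hg²⁺] in the denominator gives [Hg²⁺] = 0.15 M.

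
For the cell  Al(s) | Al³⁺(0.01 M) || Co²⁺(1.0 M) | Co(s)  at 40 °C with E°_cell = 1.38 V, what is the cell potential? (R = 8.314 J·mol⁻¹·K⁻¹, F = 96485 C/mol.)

Balancing electrons gives n = 6; the reaction quotient is Q = [Al³⁺]^2/[Co²⁺]^3 = 1 × 10^-4.
E = E° − (RT/nF) ln Q = 1.38 − (8.314×313)/(6×96485) × (-9.210) = 1.380 + 0.041 = 1.421 V.

1.42 V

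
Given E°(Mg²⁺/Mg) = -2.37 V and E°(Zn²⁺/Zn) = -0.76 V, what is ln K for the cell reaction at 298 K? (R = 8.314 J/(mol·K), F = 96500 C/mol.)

E°_cell = -0.76 − (-2.37) = 1.61 V, with n = 2 electrons transferred.
At equilibrium E = 0, so the Nernst equation gives ln K = nFE°/RT = (2)(96500)(1.61)/((8.314)(298)) = 125.42.

ln K = 125.4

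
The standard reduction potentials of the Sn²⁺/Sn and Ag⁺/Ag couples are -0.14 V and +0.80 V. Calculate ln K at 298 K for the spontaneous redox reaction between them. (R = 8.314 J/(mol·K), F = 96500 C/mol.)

E°_cell = +0.80 − (-0.14) = 0.94 V, with n = 2 electrons transferred.
At equilibrium E = 0, so the Nernst equation gives ln K = nFE°/RT = (2)(96500)(0.94)/((8.314)(298)) = 73.22.

ln K = 73.2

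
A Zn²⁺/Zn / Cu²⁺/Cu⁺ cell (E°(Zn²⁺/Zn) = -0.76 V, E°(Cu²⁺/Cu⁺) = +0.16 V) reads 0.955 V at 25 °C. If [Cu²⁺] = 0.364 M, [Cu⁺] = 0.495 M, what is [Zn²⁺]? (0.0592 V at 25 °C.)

0.036 M

From the Nernst equation, log Q = n(E° − E)/0.0592 = 2(0.92 − 0.955)/0.0592 = -1.182, so Q = 0.0657.
With Q = [Zn²⁺]·[Cu⁺]^2/[Cu²⁺]^2 and the known concentrations, [Zn²⁺] in the numerator gives [Zn²⁺] = 0.036 M.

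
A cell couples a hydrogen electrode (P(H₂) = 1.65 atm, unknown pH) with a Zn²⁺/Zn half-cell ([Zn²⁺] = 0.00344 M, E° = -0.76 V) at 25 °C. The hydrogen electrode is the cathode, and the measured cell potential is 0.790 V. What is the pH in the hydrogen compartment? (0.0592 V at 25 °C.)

E°_cell = 0.76 V and n = 2.
log Q = n(E° − E)/0.0592 = 2×(0.76 − 0.790)/0.0592 = -1.014.
With Q = [Zn²⁺]·P(H₂) / [H⁺]^2, solving for [H⁺] gives log[H⁺] = -0.616, so pH = 0.62.

pH = 0.62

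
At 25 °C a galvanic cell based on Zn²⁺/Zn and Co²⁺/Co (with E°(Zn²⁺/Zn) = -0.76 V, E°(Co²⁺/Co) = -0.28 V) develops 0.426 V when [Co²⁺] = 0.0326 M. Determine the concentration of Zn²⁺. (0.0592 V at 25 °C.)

2.2 M

From the Nernst equation, log Q = n(E° − E)/0.0592 = 2(0.48 − 0.426)/0.0592 = 1.824, so Q = 66.7.
With Q = [Zn²⁺]/[Co²⁺] and the known concentrations, [Zn²⁺] in the numerator gives [Zn²⁺] = 2.2 M.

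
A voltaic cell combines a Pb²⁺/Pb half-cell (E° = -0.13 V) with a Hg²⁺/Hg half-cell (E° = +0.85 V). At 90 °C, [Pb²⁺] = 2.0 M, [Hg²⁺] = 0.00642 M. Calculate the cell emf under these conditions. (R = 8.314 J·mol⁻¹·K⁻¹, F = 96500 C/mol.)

The Hg²⁺/Hg couple has the higher reduction potential and acts as the cathode, so E°_cell = +0.85 − (-0.13) = 0.98 V.
Balancing electrons gives n = 2; the reaction quotient is Q = [Pb²⁺]/[Hg²⁺] = 312.
E = E° − (RT/nF) ln Q = 0.98 − (8.314×363)/(2×96500) × (5.741) = 0.980 − 0.090 = 0.890 V.

0.890 V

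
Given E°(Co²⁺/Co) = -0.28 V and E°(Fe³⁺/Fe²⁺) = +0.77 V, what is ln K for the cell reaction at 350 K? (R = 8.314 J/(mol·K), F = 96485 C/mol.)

ln K = 69.6

E°_cell = +0.77 − (-0.28) = 1.05 V, with n = 2 electrons transferred.
At equilibrium E = 0, so the Nernst equation gives ln K = nFE°/RT = (2)(96485)(1.05)/((8.314)(350)) = 69.63.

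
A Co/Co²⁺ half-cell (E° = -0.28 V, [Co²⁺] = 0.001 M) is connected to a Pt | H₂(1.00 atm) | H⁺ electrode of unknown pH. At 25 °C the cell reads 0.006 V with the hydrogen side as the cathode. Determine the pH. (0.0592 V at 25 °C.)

E°_cell = 0.28 V and n = 2.
log Q = n(E° − E)/0.0592 = 2×(0.28 − 0.006)/0.0592 = 9.257.
With Q = [Co²⁺]·P(H₂) / [H⁺]^2, solving for [H⁺] gives log[H⁺] = -6.128, so pH = 6.13.

pH = 6.13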